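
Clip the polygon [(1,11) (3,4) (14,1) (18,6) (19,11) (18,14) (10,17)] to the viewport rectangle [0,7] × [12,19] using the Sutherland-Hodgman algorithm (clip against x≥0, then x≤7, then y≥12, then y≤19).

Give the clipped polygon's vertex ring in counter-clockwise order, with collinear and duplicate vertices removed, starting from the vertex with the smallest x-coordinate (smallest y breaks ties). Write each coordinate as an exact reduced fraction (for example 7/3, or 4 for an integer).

1. After x ≥ 0: [(1,11) (3,4) (14,1) (18,6) (19,11) (18,14) (10,17)]
2. After x ≤ 7: [(7,15) (1,11) (3,4) (7,32/11)]
3. After y ≥ 12: [(7,12) (7,15) (5/2,12)]
4. After y ≤ 19: [(7,12) (7,15) (5/2,12)]
5. Canonical ring: [(5/2,12) (7,12) (7,15)]

Clipped polygon: [(5/2,12) (7,12) (7,15)]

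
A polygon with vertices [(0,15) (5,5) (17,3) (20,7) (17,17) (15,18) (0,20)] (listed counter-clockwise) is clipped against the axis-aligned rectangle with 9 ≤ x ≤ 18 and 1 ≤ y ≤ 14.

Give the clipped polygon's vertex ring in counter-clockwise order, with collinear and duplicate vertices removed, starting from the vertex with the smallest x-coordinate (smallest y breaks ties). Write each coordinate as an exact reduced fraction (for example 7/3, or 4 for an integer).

Clipped polygon: [(9,13/3) (17,3) (18,13/3) (18,41/3) (179/10,14) (9,14)]

1. After x ≥ 9: [(9,13/3) (17,3) (20,7) (17,17) (15,18) (9,94/5)]
2. After x ≤ 18: [(9,13/3) (17,3) (18,13/3) (18,41/3) (17,17) (15,18) (9,94/5)]
3. After y ≥ 1: [(9,13/3) (17,3) (18,13/3) (18,41/3) (17,17) (15,18) (9,94/5)]
4. After y ≤ 14: [(9,14) (9,13/3) (17,3) (18,13/3) (18,41/3) (179/10,14)]
5. Canonical ring: [(9,13/3) (17,3) (18,13/3) (18,41/3) (179/10,14) (9,14)]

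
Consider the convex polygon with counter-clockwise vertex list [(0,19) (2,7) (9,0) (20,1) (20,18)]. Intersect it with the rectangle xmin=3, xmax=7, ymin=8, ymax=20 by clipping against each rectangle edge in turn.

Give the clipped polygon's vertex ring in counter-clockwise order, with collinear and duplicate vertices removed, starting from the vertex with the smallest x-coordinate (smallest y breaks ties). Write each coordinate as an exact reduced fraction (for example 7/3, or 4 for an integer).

1. After x ≥ 3: [(3,377/20) (3,6) (9,0) (20,1) (20,18)]
2. After x ≤ 7: [(7,373/20) (3,377/20) (3,6) (7,2)]
3. After y ≥ 8: [(7,8) (7,373/20) (3,377/20) (3,8)]
4. After y ≤ 20: [(7,8) (7,373/20) (3,377/20) (3,8)]
5. Canonical ring: [(3,8) (7,8) (7,373/20) (3,377/20)]

Clipped polygon: [(3,8) (7,8) (7,373/20) (3,377/20)]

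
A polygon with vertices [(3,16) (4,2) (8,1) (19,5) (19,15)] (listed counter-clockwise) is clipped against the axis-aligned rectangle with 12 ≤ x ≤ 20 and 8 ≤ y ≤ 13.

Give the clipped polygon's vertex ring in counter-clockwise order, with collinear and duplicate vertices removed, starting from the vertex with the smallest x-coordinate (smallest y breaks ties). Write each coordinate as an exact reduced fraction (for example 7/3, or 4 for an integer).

1. After x ≥ 12: [(12,247/16) (12,27/11) (19,5) (19,15)]
2. After x ≤ 20: [(12,247/16) (12,27/11) (19,5) (19,15)]
3. After y ≥ 8: [(12,247/16) (12,8) (19,8) (19,15)]
4. After y ≤ 13: [(12,13) (12,8) (19,8) (19,13)]
5. Canonical ring: [(12,8) (19,8) (19,13) (12,13)]

Clipped polygon: [(12,8) (19,8) (19,13) (12,13)]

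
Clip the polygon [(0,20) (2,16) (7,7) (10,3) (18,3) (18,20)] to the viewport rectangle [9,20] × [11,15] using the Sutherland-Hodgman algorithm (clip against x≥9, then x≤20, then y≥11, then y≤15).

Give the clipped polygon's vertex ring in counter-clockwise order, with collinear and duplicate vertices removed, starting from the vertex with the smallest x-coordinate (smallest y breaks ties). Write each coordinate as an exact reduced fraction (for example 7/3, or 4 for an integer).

Clipped polygon: [(9,11) (18,11) (18,15) (9,15)]

1. After x ≥ 9: [(9,20) (9,13/3) (10,3) (18,3) (18,20)]
2. After x ≤ 20: [(9,20) (9,13/3) (10,3) (18,3) (18,20)]
3. After y ≥ 11: [(9,20) (9,11) (18,11) (18,20)]
4. After y ≤ 15: [(9,15) (9,11) (18,11) (18,15)]
5. Canonical ring: [(9,11) (18,11) (18,15) (9,15)]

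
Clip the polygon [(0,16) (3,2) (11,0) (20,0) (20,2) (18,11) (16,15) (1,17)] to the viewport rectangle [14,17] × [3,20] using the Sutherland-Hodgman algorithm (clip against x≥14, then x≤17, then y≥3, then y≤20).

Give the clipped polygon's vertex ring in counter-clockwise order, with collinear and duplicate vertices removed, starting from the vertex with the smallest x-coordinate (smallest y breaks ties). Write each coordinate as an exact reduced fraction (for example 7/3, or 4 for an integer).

Clipped polygon: [(14,3) (17,3) (17,13) (16,15) (14,229/15)]

1. After x ≥ 14: [(14,0) (20,0) (20,2) (18,11) (16,15) (14,229/15)]
2. After x ≤ 17: [(14,0) (17,0) (17,13) (16,15) (14,229/15)]
3. After y ≥ 3: [(14,3) (17,3) (17,13) (16,15) (14,229/15)]
4. After y ≤ 20: [(14,3) (17,3) (17,13) (16,15) (14,229/15)]
5. Canonical ring: [(14,3) (17,3) (17,13) (16,15) (14,229/15)]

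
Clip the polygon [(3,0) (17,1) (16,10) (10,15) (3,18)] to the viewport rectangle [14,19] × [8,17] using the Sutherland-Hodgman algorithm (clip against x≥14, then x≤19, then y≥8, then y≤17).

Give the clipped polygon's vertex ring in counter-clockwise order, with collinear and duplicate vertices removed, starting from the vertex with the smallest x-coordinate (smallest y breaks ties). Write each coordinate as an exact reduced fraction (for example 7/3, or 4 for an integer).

1. After x ≥ 14: [(14,11/14) (17,1) (16,10) (14,35/3)]
2. After x ≤ 19: [(14,11/14) (17,1) (16,10) (14,35/3)]
3. After y ≥ 8: [(14,8) (146/9,8) (16,10) (14,35/3)]
4. After y ≤ 17: [(14,8) (146/9,8) (16,10) (14,35/3)]
5. Canonical ring: [(14,8) (146/9,8) (16,10) (14,35/3)]

Clipped polygon: [(14,8) (146/9,8) (16,10) (14,35/3)]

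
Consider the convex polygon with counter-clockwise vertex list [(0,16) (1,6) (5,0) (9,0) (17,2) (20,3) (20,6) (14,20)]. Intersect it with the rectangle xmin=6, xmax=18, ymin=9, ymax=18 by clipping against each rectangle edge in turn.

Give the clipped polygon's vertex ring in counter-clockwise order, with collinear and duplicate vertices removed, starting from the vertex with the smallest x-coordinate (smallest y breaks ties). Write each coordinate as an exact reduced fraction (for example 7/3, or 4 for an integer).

1. After x ≥ 6: [(6,124/7) (6,0) (9,0) (17,2) (20,3) (20,6) (14,20)]
2. After x ≤ 18: [(6,124/7) (6,0) (9,0) (17,2) (18,7/3) (18,32/3) (14,20)]
3. After y ≥ 9: [(6,124/7) (6,9) (18,9) (18,32/3) (14,20)]
4. After y ≤ 18: [(7,18) (6,124/7) (6,9) (18,9) (18,32/3) (104/7,18)]
5. Canonical ring: [(6,9) (18,9) (18,32/3) (104/7,18) (7,18) (6,124/7)]

Clipped polygon: [(6,9) (18,9) (18,32/3) (104/7,18) (7,18) (6,124/7)]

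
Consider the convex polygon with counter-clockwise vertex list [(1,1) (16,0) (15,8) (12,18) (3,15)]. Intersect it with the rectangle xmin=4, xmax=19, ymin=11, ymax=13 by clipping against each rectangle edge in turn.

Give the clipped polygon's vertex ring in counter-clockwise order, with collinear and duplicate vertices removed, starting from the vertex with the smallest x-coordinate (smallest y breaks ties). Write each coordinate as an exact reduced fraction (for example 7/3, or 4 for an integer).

1. After x ≥ 4: [(4,4/5) (16,0) (15,8) (12,18) (4,46/3)]
2. After x ≤ 19: [(4,4/5) (16,0) (15,8) (12,18) (4,46/3)]
3. After y ≥ 11: [(4,11) (141/10,11) (12,18) (4,46/3)]
4. After y ≤ 13: [(4,13) (4,11) (141/10,11) (27/2,13)]
5. Canonical ring: [(4,11) (141/10,11) (27/2,13) (4,13)]

Clipped polygon: [(4,11) (141/10,11) (27/2,13) (4,13)]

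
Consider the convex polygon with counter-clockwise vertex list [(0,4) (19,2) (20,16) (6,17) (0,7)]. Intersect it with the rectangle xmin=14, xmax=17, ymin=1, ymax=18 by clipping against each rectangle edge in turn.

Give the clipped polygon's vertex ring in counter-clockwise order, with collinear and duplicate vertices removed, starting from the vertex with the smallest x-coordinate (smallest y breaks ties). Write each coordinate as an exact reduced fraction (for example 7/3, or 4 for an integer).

1. After x ≥ 14: [(14,48/19) (19,2) (20,16) (14,115/7)]
2. After x ≤ 17: [(14,48/19) (17,42/19) (17,227/14) (14,115/7)]
3. After y ≥ 1: [(14,48/19) (17,42/19) (17,227/14) (14,115/7)]
4. After y ≤ 18: [(14,48/19) (17,42/19) (17,227/14) (14,115/7)]
5. Canonical ring: [(14,48/19) (17,42/19) (17,227/14) (14,115/7)]

Clipped polygon: [(14,48/19) (17,42/19) (17,227/14) (14,115/7)]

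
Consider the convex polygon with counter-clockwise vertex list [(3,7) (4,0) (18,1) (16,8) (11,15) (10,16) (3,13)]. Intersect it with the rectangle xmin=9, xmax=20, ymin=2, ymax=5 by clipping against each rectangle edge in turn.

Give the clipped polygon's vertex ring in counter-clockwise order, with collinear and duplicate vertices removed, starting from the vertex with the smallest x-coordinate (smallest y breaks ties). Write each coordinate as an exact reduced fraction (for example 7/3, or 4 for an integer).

Clipped polygon: [(9,2) (124/7,2) (118/7,5) (9,5)]

1. After x ≥ 9: [(9,5/14) (18,1) (16,8) (11,15) (10,16) (9,109/7)]
2. After x ≤ 20: [(9,5/14) (18,1) (16,8) (11,15) (10,16) (9,109/7)]
3. After y ≥ 2: [(9,2) (124/7,2) (16,8) (11,15) (10,16) (9,109/7)]
4. After y ≤ 5: [(9,5) (9,2) (124/7,2) (118/7,5)]
5. Canonical ring: [(9,2) (124/7,2) (118/7,5) (9,5)]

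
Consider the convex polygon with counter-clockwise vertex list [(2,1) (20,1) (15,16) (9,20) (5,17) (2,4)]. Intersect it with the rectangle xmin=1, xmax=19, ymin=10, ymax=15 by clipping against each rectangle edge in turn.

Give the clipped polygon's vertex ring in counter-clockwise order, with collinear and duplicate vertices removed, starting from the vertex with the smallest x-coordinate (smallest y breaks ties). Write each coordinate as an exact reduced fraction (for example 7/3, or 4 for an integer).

Clipped polygon: [(44/13,10) (17,10) (46/3,15) (59/13,15)]

1. After x ≥ 1: [(2,1) (20,1) (15,16) (9,20) (5,17) (2,4)]
2. After x ≤ 19: [(2,1) (19,1) (19,4) (15,16) (9,20) (5,17) (2,4)]
3. After y ≥ 10: [(17,10) (15,16) (9,20) (5,17) (44/13,10)]
4. After y ≤ 15: [(17,10) (46/3,15) (59/13,15) (44/13,10)]
5. Canonical ring: [(44/13,10) (17,10) (46/3,15) (59/13,15)]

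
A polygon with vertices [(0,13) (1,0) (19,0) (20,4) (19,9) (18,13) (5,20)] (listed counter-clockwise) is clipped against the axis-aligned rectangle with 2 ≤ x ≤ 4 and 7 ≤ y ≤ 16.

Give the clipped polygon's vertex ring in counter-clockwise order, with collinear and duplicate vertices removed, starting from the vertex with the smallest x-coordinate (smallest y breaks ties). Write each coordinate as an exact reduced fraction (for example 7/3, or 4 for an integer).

Clipped polygon: [(2,7) (4,7) (4,16) (15/7,16) (2,79/5)]

1. After x ≥ 2: [(2,79/5) (2,0) (19,0) (20,4) (19,9) (18,13) (5,20)]
2. After x ≤ 4: [(4,93/5) (2,79/5) (2,0) (4,0)]
3. After y ≥ 7: [(4,7) (4,93/5) (2,79/5) (2,7)]
4. After y ≤ 16: [(4,7) (4,16) (15/7,16) (2,79/5) (2,7)]
5. Canonical ring: [(2,7) (4,7) (4,16) (15/7,16) (2,79/5)]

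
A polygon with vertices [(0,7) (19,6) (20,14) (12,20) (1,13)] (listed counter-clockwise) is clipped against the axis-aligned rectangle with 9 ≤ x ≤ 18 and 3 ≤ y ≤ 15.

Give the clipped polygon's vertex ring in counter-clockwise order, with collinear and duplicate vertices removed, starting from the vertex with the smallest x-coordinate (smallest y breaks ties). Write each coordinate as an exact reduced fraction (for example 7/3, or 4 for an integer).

1. After x ≥ 9: [(9,124/19) (19,6) (20,14) (12,20) (9,199/11)]
2. After x ≤ 18: [(9,124/19) (18,115/19) (18,31/2) (12,20) (9,199/11)]
3. After y ≥ 3: [(9,124/19) (18,115/19) (18,31/2) (12,20) (9,199/11)]
4. After y ≤ 15: [(9,15) (9,124/19) (18,115/19) (18,15)]
5. Canonical ring: [(9,124/19) (18,115/19) (18,15) (9,15)]

Clipped polygon: [(9,124/19) (18,115/19) (18,15) (9,15)]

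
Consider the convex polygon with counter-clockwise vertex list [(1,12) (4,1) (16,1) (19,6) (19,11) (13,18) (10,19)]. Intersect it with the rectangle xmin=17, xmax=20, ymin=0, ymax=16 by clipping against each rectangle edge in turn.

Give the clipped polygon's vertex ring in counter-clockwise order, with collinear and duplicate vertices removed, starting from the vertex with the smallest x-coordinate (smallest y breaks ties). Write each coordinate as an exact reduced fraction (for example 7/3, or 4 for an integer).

Clipped polygon: [(17,8/3) (19,6) (19,11) (17,40/3)]

1. After x ≥ 17: [(17,8/3) (19,6) (19,11) (17,40/3)]
2. After x ≤ 20: [(17,8/3) (19,6) (19,11) (17,40/3)]
3. After y ≥ 0: [(17,8/3) (19,6) (19,11) (17,40/3)]
4. After y ≤ 16: [(17,8/3) (19,6) (19,11) (17,40/3)]
5. Canonical ring: [(17,8/3) (19,6) (19,11) (17,40/3)]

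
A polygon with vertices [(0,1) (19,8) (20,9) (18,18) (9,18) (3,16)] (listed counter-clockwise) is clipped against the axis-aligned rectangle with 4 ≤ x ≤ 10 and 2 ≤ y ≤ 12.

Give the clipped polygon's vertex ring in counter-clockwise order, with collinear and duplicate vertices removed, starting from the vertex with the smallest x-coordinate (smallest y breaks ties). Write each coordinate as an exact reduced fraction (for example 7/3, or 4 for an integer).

Clipped polygon: [(4,47/19) (10,89/19) (10,12) (4,12)]

1. After x ≥ 4: [(4,47/19) (19,8) (20,9) (18,18) (9,18) (4,49/3)]
2. After x ≤ 10: [(4,47/19) (10,89/19) (10,18) (9,18) (4,49/3)]
3. After y ≥ 2: [(4,47/19) (10,89/19) (10,18) (9,18) (4,49/3)]
4. After y ≤ 12: [(4,12) (4,47/19) (10,89/19) (10,12)]
5. Canonical ring: [(4,47/19) (10,89/19) (10,12) (4,12)]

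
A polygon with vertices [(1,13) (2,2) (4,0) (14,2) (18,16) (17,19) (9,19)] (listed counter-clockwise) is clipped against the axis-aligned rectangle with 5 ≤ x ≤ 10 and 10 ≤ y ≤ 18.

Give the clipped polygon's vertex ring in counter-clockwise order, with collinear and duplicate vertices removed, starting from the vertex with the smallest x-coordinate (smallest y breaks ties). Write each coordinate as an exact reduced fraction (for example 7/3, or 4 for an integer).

1. After x ≥ 5: [(5,16) (5,1/5) (14,2) (18,16) (17,19) (9,19)]
2. After x ≤ 10: [(5,16) (5,1/5) (10,6/5) (10,19) (9,19)]
3. After y ≥ 10: [(5,16) (5,10) (10,10) (10,19) (9,19)]
4. After y ≤ 18: [(23/3,18) (5,16) (5,10) (10,10) (10,18)]
5. Canonical ring: [(5,10) (10,10) (10,18) (23/3,18) (5,16)]

Clipped polygon: [(5,10) (10,10) (10,18) (23/3,18) (5,16)]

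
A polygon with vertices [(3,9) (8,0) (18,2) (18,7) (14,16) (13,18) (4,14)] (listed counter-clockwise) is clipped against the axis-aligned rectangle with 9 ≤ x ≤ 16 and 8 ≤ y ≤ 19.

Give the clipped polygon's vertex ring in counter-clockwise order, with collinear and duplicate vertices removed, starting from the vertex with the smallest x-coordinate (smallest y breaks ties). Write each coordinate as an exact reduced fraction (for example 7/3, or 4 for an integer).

Clipped polygon: [(9,8) (16,8) (16,23/2) (14,16) (13,18) (9,146/9)]

1. After x ≥ 9: [(9,1/5) (18,2) (18,7) (14,16) (13,18) (9,146/9)]
2. After x ≤ 16: [(9,1/5) (16,8/5) (16,23/2) (14,16) (13,18) (9,146/9)]
3. After y ≥ 8: [(9,8) (16,8) (16,23/2) (14,16) (13,18) (9,146/9)]
4. After y ≤ 19: [(9,8) (16,8) (16,23/2) (14,16) (13,18) (9,146/9)]
5. Canonical ring: [(9,8) (16,8) (16,23/2) (14,16) (13,18) (9,146/9)]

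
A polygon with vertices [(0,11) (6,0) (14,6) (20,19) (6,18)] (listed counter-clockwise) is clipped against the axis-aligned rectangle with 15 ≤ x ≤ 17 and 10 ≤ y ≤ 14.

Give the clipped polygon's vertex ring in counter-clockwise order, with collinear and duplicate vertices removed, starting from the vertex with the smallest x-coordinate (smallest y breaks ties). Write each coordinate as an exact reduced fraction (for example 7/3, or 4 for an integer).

1. After x ≥ 15: [(15,49/6) (20,19) (15,261/14)]
2. After x ≤ 17: [(15,49/6) (17,25/2) (17,263/14) (15,261/14)]
3. After y ≥ 10: [(15,10) (206/13,10) (17,25/2) (17,263/14) (15,261/14)]
4. After y ≤ 14: [(15,14) (15,10) (206/13,10) (17,25/2) (17,14)]
5. Canonical ring: [(15,10) (206/13,10) (17,25/2) (17,14) (15,14)]

Clipped polygon: [(15,10) (206/13,10) (17,25/2) (17,14) (15,14)]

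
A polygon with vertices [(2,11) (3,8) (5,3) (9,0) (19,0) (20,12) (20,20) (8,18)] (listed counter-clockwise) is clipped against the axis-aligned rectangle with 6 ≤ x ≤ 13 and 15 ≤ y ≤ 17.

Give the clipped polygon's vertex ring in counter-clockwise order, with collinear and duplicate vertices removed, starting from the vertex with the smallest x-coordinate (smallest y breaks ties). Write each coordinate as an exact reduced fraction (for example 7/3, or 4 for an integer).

Clipped polygon: [(6,15) (13,15) (13,17) (50/7,17) (6,47/3)]

1. After x ≥ 6: [(6,47/3) (6,9/4) (9,0) (19,0) (20,12) (20,20) (8,18)]
2. After x ≤ 13: [(6,47/3) (6,9/4) (9,0) (13,0) (13,113/6) (8,18)]
3. After y ≥ 15: [(6,47/3) (6,15) (13,15) (13,113/6) (8,18)]
4. After y ≤ 17: [(50/7,17) (6,47/3) (6,15) (13,15) (13,17)]
5. Canonical ring: [(6,15) (13,15) (13,17) (50/7,17) (6,47/3)]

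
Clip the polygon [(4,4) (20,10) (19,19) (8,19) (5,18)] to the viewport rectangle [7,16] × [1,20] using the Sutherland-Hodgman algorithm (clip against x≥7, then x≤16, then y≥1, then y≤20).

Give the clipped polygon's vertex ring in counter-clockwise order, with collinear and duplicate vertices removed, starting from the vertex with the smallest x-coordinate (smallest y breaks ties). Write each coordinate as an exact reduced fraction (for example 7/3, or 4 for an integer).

1. After x ≥ 7: [(7,41/8) (20,10) (19,19) (8,19) (7,56/3)]
2. After x ≤ 16: [(7,41/8) (16,17/2) (16,19) (8,19) (7,56/3)]
3. After y ≥ 1: [(7,41/8) (16,17/2) (16,19) (8,19) (7,56/3)]
4. After y ≤ 20: [(7,41/8) (16,17/2) (16,19) (8,19) (7,56/3)]
5. Canonical ring: [(7,41/8) (16,17/2) (16,19) (8,19) (7,56/3)]

Clipped polygon: [(7,41/8) (16,17/2) (16,19) (8,19) (7,56/3)]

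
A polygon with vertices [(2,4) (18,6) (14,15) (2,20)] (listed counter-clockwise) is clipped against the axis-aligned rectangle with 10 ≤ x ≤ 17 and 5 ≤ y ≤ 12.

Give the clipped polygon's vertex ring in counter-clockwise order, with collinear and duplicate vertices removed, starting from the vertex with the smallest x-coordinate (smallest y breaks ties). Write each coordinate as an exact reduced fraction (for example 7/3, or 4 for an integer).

Clipped polygon: [(10,5) (17,47/8) (17,33/4) (46/3,12) (10,12)]

1. After x ≥ 10: [(10,5) (18,6) (14,15) (10,50/3)]
2. After x ≤ 17: [(10,5) (17,47/8) (17,33/4) (14,15) (10,50/3)]
3. After y ≥ 5: [(10,5) (17,47/8) (17,33/4) (14,15) (10,50/3)]
4. After y ≤ 12: [(10,12) (10,5) (17,47/8) (17,33/4) (46/3,12)]
5. Canonical ring: [(10,5) (17,47/8) (17,33/4) (46/3,12) (10,12)]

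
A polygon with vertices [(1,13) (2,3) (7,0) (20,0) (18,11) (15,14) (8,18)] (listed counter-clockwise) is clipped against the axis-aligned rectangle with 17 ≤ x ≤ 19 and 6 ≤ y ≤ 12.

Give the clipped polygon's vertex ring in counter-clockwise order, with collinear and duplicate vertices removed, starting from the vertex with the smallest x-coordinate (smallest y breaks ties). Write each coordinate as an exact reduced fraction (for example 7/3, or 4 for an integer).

Clipped polygon: [(17,6) (208/11,6) (18,11) (17,12)]

1. After x ≥ 17: [(17,0) (20,0) (18,11) (17,12)]
2. After x ≤ 19: [(17,0) (19,0) (19,11/2) (18,11) (17,12)]
3. After y ≥ 6: [(17,6) (208/11,6) (18,11) (17,12)]
4. After y ≤ 12: [(17,6) (208/11,6) (18,11) (17,12)]
5. Canonical ring: [(17,6) (208/11,6) (18,11) (17,12)]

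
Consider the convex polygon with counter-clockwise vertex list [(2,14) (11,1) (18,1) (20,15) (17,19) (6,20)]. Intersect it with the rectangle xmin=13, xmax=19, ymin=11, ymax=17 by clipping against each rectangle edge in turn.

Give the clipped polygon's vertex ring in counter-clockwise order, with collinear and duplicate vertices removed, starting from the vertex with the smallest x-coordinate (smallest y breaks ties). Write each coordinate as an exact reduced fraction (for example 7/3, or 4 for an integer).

Clipped polygon: [(13,11) (19,11) (19,49/3) (37/2,17) (13,17)]

1. After x ≥ 13: [(13,1) (18,1) (20,15) (17,19) (13,213/11)]
2. After x ≤ 19: [(13,1) (18,1) (19,8) (19,49/3) (17,19) (13,213/11)]
3. After y ≥ 11: [(13,11) (19,11) (19,49/3) (17,19) (13,213/11)]
4. After y ≤ 17: [(13,17) (13,11) (19,11) (19,49/3) (37/2,17)]
5. Canonical ring: [(13,11) (19,11) (19,49/3) (37/2,17) (13,17)]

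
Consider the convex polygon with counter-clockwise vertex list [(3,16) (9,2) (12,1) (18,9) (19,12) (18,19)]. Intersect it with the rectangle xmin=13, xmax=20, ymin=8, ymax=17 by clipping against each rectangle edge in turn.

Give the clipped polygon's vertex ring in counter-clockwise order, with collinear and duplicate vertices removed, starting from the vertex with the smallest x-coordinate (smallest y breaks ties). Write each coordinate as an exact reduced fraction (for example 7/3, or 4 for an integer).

1. After x ≥ 13: [(13,18) (13,7/3) (18,9) (19,12) (18,19)]
2. After x ≤ 20: [(13,18) (13,7/3) (18,9) (19,12) (18,19)]
3. After y ≥ 8: [(13,18) (13,8) (69/4,8) (18,9) (19,12) (18,19)]
4. After y ≤ 17: [(13,17) (13,8) (69/4,8) (18,9) (19,12) (128/7,17)]
5. Canonical ring: [(13,8) (69/4,8) (18,9) (19,12) (128/7,17) (13,17)]

Clipped polygon: [(13,8) (69/4,8) (18,9) (19,12) (128/7,17) (13,17)]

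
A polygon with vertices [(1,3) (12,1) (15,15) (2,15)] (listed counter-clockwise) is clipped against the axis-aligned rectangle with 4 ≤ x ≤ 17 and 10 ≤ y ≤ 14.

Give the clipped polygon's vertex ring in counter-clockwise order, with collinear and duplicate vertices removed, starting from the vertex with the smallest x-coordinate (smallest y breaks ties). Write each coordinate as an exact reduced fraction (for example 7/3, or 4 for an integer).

1. After x ≥ 4: [(4,27/11) (12,1) (15,15) (4,15)]
2. After x ≤ 17: [(4,27/11) (12,1) (15,15) (4,15)]
3. After y ≥ 10: [(4,10) (195/14,10) (15,15) (4,15)]
4. After y ≤ 14: [(4,14) (4,10) (195/14,10) (207/14,14)]
5. Canonical ring: [(4,10) (195/14,10) (207/14,14) (4,14)]

Clipped polygon: [(4,10) (195/14,10) (207/14,14) (4,14)]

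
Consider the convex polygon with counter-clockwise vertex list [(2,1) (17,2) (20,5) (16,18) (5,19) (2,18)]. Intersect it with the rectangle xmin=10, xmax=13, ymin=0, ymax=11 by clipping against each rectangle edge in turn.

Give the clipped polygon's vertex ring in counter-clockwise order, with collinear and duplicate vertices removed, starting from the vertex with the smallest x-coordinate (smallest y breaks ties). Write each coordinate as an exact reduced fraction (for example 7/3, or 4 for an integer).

1. After x ≥ 10: [(10,23/15) (17,2) (20,5) (16,18) (10,204/11)]
2. After x ≤ 13: [(10,23/15) (13,26/15) (13,201/11) (10,204/11)]
3. After y ≥ 0: [(10,23/15) (13,26/15) (13,201/11) (10,204/11)]
4. After y ≤ 11: [(10,11) (10,23/15) (13,26/15) (13,11)]
5. Canonical ring: [(10,23/15) (13,26/15) (13,11) (10,11)]

Clipped polygon: [(10,23/15) (13,26/15) (13,11) (10,11)]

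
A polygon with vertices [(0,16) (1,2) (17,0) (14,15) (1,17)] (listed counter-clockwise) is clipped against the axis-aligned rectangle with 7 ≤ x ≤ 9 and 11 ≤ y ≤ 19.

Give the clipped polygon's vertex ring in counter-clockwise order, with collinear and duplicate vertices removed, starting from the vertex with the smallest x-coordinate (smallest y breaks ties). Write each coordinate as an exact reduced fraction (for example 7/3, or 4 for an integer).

Clipped polygon: [(7,11) (9,11) (9,205/13) (7,209/13)]

1. After x ≥ 7: [(7,5/4) (17,0) (14,15) (7,209/13)]
2. After x ≤ 9: [(7,5/4) (9,1) (9,205/13) (7,209/13)]
3. After y ≥ 11: [(7,11) (9,11) (9,205/13) (7,209/13)]
4. After y ≤ 19: [(7,11) (9,11) (9,205/13) (7,209/13)]
5. Canonical ring: [(7,11) (9,11) (9,205/13) (7,209/13)]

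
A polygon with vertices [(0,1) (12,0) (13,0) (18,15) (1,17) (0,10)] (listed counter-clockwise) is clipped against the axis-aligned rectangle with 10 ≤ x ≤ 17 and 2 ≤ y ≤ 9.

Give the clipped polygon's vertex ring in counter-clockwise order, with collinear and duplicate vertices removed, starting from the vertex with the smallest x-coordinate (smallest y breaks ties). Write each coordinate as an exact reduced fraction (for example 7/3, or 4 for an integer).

Clipped polygon: [(10,2) (41/3,2) (16,9) (10,9)]

1. After x ≥ 10: [(10,1/6) (12,0) (13,0) (18,15) (10,271/17)]
2. After x ≤ 17: [(10,1/6) (12,0) (13,0) (17,12) (17,257/17) (10,271/17)]
3. After y ≥ 2: [(10,2) (41/3,2) (17,12) (17,257/17) (10,271/17)]
4. After y ≤ 9: [(10,9) (10,2) (41/3,2) (16,9)]
5. Canonical ring: [(10,2) (41/3,2) (16,9) (10,9)]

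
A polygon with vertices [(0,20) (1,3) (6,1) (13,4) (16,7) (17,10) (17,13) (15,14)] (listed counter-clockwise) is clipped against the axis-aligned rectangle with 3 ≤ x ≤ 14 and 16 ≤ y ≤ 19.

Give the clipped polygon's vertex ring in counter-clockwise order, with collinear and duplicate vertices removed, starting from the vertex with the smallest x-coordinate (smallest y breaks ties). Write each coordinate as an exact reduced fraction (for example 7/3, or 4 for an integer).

1. After x ≥ 3: [(3,94/5) (3,11/5) (6,1) (13,4) (16,7) (17,10) (17,13) (15,14)]
2. After x ≤ 14: [(14,72/5) (3,94/5) (3,11/5) (6,1) (13,4) (14,5)]
3. After y ≥ 16: [(10,16) (3,94/5) (3,16)]
4. After y ≤ 19: [(10,16) (3,94/5) (3,16)]
5. Canonical ring: [(3,16) (10,16) (3,94/5)]

Clipped polygon: [(3,16) (10,16) (3,94/5)]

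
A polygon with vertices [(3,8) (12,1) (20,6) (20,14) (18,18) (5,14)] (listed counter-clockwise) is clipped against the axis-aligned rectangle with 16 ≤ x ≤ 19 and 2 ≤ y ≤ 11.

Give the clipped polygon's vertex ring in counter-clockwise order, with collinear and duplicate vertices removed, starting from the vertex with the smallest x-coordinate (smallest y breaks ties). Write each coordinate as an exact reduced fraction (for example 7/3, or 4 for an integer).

1. After x ≥ 16: [(16,7/2) (20,6) (20,14) (18,18) (16,226/13)]
2. After x ≤ 19: [(16,7/2) (19,43/8) (19,16) (18,18) (16,226/13)]
3. After y ≥ 2: [(16,7/2) (19,43/8) (19,16) (18,18) (16,226/13)]
4. After y ≤ 11: [(16,11) (16,7/2) (19,43/8) (19,11)]
5. Canonical ring: [(16,7/2) (19,43/8) (19,11) (16,11)]

Clipped polygon: [(16,7/2) (19,43/8) (19,11) (16,11)]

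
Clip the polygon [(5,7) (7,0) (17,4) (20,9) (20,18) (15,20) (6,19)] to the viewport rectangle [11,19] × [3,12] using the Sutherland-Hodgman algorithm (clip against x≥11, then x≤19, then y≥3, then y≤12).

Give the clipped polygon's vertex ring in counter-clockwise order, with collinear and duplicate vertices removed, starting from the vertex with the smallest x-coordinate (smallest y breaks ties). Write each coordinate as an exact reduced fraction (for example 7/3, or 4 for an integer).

Clipped polygon: [(11,3) (29/2,3) (17,4) (19,22/3) (19,12) (11,12)]

1. After x ≥ 11: [(11,8/5) (17,4) (20,9) (20,18) (15,20) (11,176/9)]
2. After x ≤ 19: [(11,8/5) (17,4) (19,22/3) (19,92/5) (15,20) (11,176/9)]
3. After y ≥ 3: [(11,3) (29/2,3) (17,4) (19,22/3) (19,92/5) (15,20) (11,176/9)]
4. After y ≤ 12: [(11,12) (11,3) (29/2,3) (17,4) (19,22/3) (19,12)]
5. Canonical ring: [(11,3) (29/2,3) (17,4) (19,22/3) (19,12) (11,12)]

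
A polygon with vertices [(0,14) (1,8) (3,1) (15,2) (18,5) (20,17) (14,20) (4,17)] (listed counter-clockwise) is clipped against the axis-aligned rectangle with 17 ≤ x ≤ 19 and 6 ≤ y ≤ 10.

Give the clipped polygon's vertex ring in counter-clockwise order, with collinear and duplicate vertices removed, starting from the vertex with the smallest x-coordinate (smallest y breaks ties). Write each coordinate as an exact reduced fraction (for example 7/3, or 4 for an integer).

Clipped polygon: [(17,6) (109/6,6) (113/6,10) (17,10)]

1. After x ≥ 17: [(17,4) (18,5) (20,17) (17,37/2)]
2. After x ≤ 19: [(17,4) (18,5) (19,11) (19,35/2) (17,37/2)]
3. After y ≥ 6: [(17,6) (109/6,6) (19,11) (19,35/2) (17,37/2)]
4. After y ≤ 10: [(17,10) (17,6) (109/6,6) (113/6,10)]
5. Canonical ring: [(17,6) (109/6,6) (113/6,10) (17,10)]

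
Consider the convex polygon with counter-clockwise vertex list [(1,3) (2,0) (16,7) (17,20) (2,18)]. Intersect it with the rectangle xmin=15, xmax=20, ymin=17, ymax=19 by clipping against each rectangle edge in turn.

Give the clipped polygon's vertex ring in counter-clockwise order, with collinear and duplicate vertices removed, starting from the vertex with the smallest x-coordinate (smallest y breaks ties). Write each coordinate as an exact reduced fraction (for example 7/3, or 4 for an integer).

1. After x ≥ 15: [(15,13/2) (16,7) (17,20) (15,296/15)]
2. After x ≤ 20: [(15,13/2) (16,7) (17,20) (15,296/15)]
3. After y ≥ 17: [(15,17) (218/13,17) (17,20) (15,296/15)]
4. After y ≤ 19: [(15,19) (15,17) (218/13,17) (220/13,19)]
5. Canonical ring: [(15,17) (218/13,17) (220/13,19) (15,19)]

Clipped polygon: [(15,17) (218/13,17) (220/13,19) (15,19)]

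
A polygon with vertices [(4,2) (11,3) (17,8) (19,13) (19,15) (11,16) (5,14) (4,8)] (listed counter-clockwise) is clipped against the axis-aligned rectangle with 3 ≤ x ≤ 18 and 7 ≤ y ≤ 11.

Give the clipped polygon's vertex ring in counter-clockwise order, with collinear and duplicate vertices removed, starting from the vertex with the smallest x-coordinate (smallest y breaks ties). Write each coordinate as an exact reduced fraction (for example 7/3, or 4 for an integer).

1. After x ≥ 3: [(4,2) (11,3) (17,8) (19,13) (19,15) (11,16) (5,14) (4,8)]
2. After x ≤ 18: [(4,2) (11,3) (17,8) (18,21/2) (18,121/8) (11,16) (5,14) (4,8)]
3. After y ≥ 7: [(4,7) (79/5,7) (17,8) (18,21/2) (18,121/8) (11,16) (5,14) (4,8)]
4. After y ≤ 11: [(4,7) (79/5,7) (17,8) (18,21/2) (18,11) (9/2,11) (4,8)]
5. Canonical ring: [(4,7) (79/5,7) (17,8) (18,21/2) (18,11) (9/2,11) (4,8)]

Clipped polygon: [(4,7) (79/5,7) (17,8) (18,21/2) (18,11) (9/2,11) (4,8)]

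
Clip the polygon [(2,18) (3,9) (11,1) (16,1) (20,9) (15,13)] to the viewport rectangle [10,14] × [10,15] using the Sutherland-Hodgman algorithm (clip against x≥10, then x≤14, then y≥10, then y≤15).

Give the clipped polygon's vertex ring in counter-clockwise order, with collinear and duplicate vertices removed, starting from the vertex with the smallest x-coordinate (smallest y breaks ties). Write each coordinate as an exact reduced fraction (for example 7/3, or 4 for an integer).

Clipped polygon: [(10,10) (14,10) (14,174/13) (10,194/13)]

1. After x ≥ 10: [(10,194/13) (10,2) (11,1) (16,1) (20,9) (15,13)]
2. After x ≤ 14: [(14,174/13) (10,194/13) (10,2) (11,1) (14,1)]
3. After y ≥ 10: [(14,10) (14,174/13) (10,194/13) (10,10)]
4. After y ≤ 15: [(14,10) (14,174/13) (10,194/13) (10,10)]
5. Canonical ring: [(10,10) (14,10) (14,174/13) (10,194/13)]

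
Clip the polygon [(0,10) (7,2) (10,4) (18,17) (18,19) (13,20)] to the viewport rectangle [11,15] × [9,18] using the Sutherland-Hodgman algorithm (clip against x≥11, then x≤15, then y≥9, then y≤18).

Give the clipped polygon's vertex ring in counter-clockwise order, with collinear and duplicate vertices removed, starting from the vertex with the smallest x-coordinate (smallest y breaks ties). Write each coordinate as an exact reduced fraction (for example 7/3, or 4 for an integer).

Clipped polygon: [(11,9) (170/13,9) (15,97/8) (15,18) (11,18)]

1. After x ≥ 11: [(11,240/13) (11,45/8) (18,17) (18,19) (13,20)]
2. After x ≤ 15: [(11,240/13) (11,45/8) (15,97/8) (15,98/5) (13,20)]
3. After y ≥ 9: [(11,240/13) (11,9) (170/13,9) (15,97/8) (15,98/5) (13,20)]
4. After y ≤ 18: [(11,18) (11,9) (170/13,9) (15,97/8) (15,18)]
5. Canonical ring: [(11,9) (170/13,9) (15,97/8) (15,18) (11,18)]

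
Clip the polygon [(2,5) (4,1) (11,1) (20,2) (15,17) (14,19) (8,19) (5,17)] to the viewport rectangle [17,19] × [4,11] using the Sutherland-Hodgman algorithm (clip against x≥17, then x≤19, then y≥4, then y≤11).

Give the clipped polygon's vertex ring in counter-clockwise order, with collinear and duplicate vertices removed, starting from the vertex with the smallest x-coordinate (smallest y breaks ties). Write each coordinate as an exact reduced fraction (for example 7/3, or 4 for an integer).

1. After x ≥ 17: [(17,5/3) (20,2) (17,11)]
2. After x ≤ 19: [(17,5/3) (19,17/9) (19,5) (17,11)]
3. After y ≥ 4: [(17,4) (19,4) (19,5) (17,11)]
4. After y ≤ 11: [(17,4) (19,4) (19,5) (17,11)]
5. Canonical ring: [(17,4) (19,4) (19,5) (17,11)]

Clipped polygon: [(17,4) (19,4) (19,5) (17,11)]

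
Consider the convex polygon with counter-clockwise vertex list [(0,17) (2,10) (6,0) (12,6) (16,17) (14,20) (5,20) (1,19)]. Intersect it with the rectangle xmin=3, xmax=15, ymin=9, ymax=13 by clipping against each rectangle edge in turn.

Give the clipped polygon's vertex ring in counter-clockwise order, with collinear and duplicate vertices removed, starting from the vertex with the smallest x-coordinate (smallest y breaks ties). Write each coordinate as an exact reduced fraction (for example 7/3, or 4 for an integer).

1. After x ≥ 3: [(3,15/2) (6,0) (12,6) (16,17) (14,20) (5,20) (3,39/2)]
2. After x ≤ 15: [(3,15/2) (6,0) (12,6) (15,57/4) (15,37/2) (14,20) (5,20) (3,39/2)]
3. After y ≥ 9: [(3,9) (144/11,9) (15,57/4) (15,37/2) (14,20) (5,20) (3,39/2)]
4. After y ≤ 13: [(3,13) (3,9) (144/11,9) (160/11,13)]
5. Canonical ring: [(3,9) (144/11,9) (160/11,13) (3,13)]

Clipped polygon: [(3,9) (144/11,9) (160/11,13) (3,13)]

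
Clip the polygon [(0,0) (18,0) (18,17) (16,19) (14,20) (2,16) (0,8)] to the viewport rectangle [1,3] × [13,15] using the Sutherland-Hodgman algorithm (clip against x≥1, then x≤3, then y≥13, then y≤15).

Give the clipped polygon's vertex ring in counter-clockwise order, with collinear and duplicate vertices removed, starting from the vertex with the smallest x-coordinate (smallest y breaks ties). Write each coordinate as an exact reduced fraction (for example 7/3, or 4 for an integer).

Clipped polygon: [(5/4,13) (3,13) (3,15) (7/4,15)]

1. After x ≥ 1: [(1,0) (18,0) (18,17) (16,19) (14,20) (2,16) (1,12)]
2. After x ≤ 3: [(1,0) (3,0) (3,49/3) (2,16) (1,12)]
3. After y ≥ 13: [(3,13) (3,49/3) (2,16) (5/4,13)]
4. After y ≤ 15: [(3,13) (3,15) (7/4,15) (5/4,13)]
5. Canonical ring: [(5/4,13) (3,13) (3,15) (7/4,15)]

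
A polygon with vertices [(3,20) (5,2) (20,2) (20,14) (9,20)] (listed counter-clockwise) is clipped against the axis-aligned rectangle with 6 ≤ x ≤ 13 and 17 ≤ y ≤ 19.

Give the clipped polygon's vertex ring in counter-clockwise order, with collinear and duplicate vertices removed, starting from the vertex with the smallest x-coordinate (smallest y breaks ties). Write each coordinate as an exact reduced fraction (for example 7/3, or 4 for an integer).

Clipped polygon: [(6,17) (13,17) (13,196/11) (65/6,19) (6,19)]

1. After x ≥ 6: [(6,20) (6,2) (20,2) (20,14) (9,20)]
2. After x ≤ 13: [(6,20) (6,2) (13,2) (13,196/11) (9,20)]
3. After y ≥ 17: [(6,20) (6,17) (13,17) (13,196/11) (9,20)]
4. After y ≤ 19: [(6,19) (6,17) (13,17) (13,196/11) (65/6,19)]
5. Canonical ring: [(6,17) (13,17) (13,196/11) (65/6,19) (6,19)]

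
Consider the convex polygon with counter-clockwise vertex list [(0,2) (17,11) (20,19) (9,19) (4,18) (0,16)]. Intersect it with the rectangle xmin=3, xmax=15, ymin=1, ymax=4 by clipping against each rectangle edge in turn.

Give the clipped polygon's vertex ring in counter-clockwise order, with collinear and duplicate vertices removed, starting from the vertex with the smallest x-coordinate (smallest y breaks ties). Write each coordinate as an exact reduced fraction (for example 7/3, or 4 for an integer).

1. After x ≥ 3: [(3,61/17) (17,11) (20,19) (9,19) (4,18) (3,35/2)]
2. After x ≤ 15: [(3,61/17) (15,169/17) (15,19) (9,19) (4,18) (3,35/2)]
3. After y ≥ 1: [(3,61/17) (15,169/17) (15,19) (9,19) (4,18) (3,35/2)]
4. After y ≤ 4: [(3,4) (3,61/17) (34/9,4)]
5. Canonical ring: [(3,61/17) (34/9,4) (3,4)]

Clipped polygon: [(3,61/17) (34/9,4) (3,4)]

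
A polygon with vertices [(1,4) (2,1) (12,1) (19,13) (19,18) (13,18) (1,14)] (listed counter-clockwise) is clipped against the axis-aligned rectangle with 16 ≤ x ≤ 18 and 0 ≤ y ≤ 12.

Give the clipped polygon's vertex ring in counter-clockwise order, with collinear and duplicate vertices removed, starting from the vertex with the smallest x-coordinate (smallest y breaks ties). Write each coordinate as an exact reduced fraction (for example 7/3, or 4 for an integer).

1. After x ≥ 16: [(16,55/7) (19,13) (19,18) (16,18)]
2. After x ≤ 18: [(16,55/7) (18,79/7) (18,18) (16,18)]
3. After y ≥ 0: [(16,55/7) (18,79/7) (18,18) (16,18)]
4. After y ≤ 12: [(16,12) (16,55/7) (18,79/7) (18,12)]
5. Canonical ring: [(16,55/7) (18,79/7) (18,12) (16,12)]

Clipped polygon: [(16,55/7) (18,79/7) (18,12) (16,12)]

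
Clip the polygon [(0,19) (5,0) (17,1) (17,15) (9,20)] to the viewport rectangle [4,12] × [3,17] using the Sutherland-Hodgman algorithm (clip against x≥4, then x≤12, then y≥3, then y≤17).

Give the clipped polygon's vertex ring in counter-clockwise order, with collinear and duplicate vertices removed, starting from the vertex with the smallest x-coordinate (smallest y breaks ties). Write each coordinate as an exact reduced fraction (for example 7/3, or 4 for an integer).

Clipped polygon: [(4,19/5) (80/19,3) (12,3) (12,17) (4,17)]

1. After x ≥ 4: [(4,175/9) (4,19/5) (5,0) (17,1) (17,15) (9,20)]
2. After x ≤ 12: [(4,175/9) (4,19/5) (5,0) (12,7/12) (12,145/8) (9,20)]
3. After y ≥ 3: [(4,175/9) (4,19/5) (80/19,3) (12,3) (12,145/8) (9,20)]
4. After y ≤ 17: [(4,17) (4,19/5) (80/19,3) (12,3) (12,17)]
5. Canonical ring: [(4,19/5) (80/19,3) (12,3) (12,17) (4,17)]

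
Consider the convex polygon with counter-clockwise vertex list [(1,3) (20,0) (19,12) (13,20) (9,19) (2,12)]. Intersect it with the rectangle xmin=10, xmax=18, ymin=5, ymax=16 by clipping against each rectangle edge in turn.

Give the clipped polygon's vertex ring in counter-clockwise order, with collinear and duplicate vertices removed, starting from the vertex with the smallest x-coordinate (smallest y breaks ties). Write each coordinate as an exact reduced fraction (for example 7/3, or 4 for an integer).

Clipped polygon: [(10,5) (18,5) (18,40/3) (16,16) (10,16)]

1. After x ≥ 10: [(10,30/19) (20,0) (19,12) (13,20) (10,77/4)]
2. After x ≤ 18: [(10,30/19) (18,6/19) (18,40/3) (13,20) (10,77/4)]
3. After y ≥ 5: [(10,5) (18,5) (18,40/3) (13,20) (10,77/4)]
4. After y ≤ 16: [(10,16) (10,5) (18,5) (18,40/3) (16,16)]
5. Canonical ring: [(10,5) (18,5) (18,40/3) (16,16) (10,16)]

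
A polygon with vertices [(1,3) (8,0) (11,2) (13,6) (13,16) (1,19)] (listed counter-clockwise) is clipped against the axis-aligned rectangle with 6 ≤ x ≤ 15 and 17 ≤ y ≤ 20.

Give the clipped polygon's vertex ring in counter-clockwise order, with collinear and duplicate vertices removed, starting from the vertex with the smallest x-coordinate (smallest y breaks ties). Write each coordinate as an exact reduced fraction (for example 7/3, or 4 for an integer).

Clipped polygon: [(6,17) (9,17) (6,71/4)]

1. After x ≥ 6: [(6,6/7) (8,0) (11,2) (13,6) (13,16) (6,71/4)]
2. After x ≤ 15: [(6,6/7) (8,0) (11,2) (13,6) (13,16) (6,71/4)]
3. After y ≥ 17: [(6,17) (9,17) (6,71/4)]
4. After y ≤ 20: [(6,17) (9,17) (6,71/4)]
5. Canonical ring: [(6,17) (9,17) (6,71/4)]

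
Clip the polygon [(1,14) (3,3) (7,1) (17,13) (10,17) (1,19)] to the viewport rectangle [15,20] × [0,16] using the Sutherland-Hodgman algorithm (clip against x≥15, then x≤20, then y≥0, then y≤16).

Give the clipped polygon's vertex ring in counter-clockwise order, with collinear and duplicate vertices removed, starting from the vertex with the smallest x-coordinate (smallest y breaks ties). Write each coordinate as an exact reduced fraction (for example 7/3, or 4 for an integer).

1. After x ≥ 15: [(15,53/5) (17,13) (15,99/7)]
2. After x ≤ 20: [(15,53/5) (17,13) (15,99/7)]
3. After y ≥ 0: [(15,53/5) (17,13) (15,99/7)]
4. After y ≤ 16: [(15,53/5) (17,13) (15,99/7)]
5. Canonical ring: [(15,53/5) (17,13) (15,99/7)]

Clipped polygon: [(15,53/5) (17,13) (15,99/7)]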